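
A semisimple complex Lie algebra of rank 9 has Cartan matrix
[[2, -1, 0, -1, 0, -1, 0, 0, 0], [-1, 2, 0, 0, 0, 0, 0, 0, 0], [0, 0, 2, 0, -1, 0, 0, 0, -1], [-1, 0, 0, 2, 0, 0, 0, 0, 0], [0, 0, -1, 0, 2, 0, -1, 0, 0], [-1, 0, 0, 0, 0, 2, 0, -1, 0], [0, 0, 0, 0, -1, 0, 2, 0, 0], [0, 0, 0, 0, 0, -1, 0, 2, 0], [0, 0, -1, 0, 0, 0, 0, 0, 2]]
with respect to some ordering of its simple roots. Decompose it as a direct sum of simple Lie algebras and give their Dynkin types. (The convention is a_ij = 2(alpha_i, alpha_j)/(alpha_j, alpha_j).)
The diagram associated to this matrix has two connected components: the simple roots {alpha_3, alpha_5, alpha_7, alpha_9} form a chain of 4 nodes with single edges (A_4), and {alpha_1, alpha_2, alpha_4, alpha_6, alpha_8} form a chain of 3 nodes with a fork of two nodes at one end (D_5). A semisimple Lie algebra decomposes uniquely as the direct sum of simple ideals, one per connected component of its Dynkin diagram, so g ≅ A_4 ⊕ D_5 (dimension 24 + 45 = 69).

type A_4 + type D_5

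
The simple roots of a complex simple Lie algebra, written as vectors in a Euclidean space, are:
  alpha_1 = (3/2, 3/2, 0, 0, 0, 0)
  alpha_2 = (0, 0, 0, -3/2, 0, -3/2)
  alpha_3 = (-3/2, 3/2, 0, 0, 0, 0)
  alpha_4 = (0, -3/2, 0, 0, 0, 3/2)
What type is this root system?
Compute the Cartan integers a_ij = 2(alpha_i, alpha_j)/(alpha_j, alpha_j); the resulting 4x4 Cartan matrix is
[[2, 0, 0, -1], [0, 2, 0, -1], [0, 0, 2, -1], [-1, -1, -1, 2]].
All simple roots have the same length, so the diagram is simply laced. The associated Dynkin diagram is a chain of 2 nodes with a fork of two nodes at one end (D_4), so the type is D_4 (the algebra so(8)).

D_4 (so(8))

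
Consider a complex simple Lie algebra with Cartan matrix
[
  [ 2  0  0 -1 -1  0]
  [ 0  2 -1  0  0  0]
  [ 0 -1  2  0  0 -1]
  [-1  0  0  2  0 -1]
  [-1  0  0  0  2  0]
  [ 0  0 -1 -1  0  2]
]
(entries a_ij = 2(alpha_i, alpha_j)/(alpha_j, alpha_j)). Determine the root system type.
The matrix has rank 6 with 2's on the diagonal. Reading the off-diagonal entries as Dynkin edges (a single edge where a_ij = a_ji = -1; a double or triple edge where a_ij * a_ji = 2 or 3), the diagram is a chain of 6 nodes with single edges (A_6). One simple-root ordering that puts it in standard form is (alpha_2, alpha_3, alpha_6, alpha_4, alpha_1, alpha_5). So the algebra is type A_6, i.e. sl(7).

A_6 (sl(7))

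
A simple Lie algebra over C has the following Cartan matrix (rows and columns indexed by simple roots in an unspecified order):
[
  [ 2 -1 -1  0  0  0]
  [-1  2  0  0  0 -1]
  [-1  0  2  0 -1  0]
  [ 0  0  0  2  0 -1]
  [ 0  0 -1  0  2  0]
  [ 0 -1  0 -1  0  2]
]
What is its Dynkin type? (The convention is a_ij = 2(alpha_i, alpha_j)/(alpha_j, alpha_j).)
The matrix has rank 6 with 2's on the diagonal. Reading the off-diagonal entries as Dynkin edges (a single edge where a_ij = a_ji = -1; a double or triple edge where a_ij * a_ji = 2 or 3), the diagram is a chain of 6 nodes with single edges (A_6). One simple-root ordering that puts it in standard form is (alpha_5, alpha_3, alpha_1, alpha_2, alpha_6, alpha_4). So the algebra is type A_6, i.e. sl(7).

A6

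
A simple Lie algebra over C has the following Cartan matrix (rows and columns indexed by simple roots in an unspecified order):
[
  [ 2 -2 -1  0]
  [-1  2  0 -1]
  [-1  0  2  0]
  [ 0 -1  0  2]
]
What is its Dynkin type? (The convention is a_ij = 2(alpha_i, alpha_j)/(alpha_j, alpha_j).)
The matrix has rank 4 with 2's on the diagonal. Reading the off-diagonal entries as Dynkin edges (a single edge where a_ij = a_ji = -1; a double or triple edge where a_ij * a_ji = 2 or 3), the diagram is a chain of 4 nodes with a double edge between the middle two (F_4). One simple-root ordering that puts it in standard form is (alpha_3, alpha_1, alpha_2, alpha_4). So the algebra is type F_4.

F_4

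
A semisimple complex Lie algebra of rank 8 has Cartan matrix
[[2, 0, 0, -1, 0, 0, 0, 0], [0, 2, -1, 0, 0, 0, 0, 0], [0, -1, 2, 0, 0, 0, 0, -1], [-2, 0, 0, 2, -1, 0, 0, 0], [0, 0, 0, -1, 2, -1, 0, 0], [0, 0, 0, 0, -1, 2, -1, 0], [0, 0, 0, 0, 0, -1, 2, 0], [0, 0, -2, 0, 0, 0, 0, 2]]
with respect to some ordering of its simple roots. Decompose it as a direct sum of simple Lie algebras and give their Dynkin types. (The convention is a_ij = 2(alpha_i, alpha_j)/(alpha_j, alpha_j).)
B_5 + C_3

The diagram associated to this matrix has two connected components: the simple roots {alpha_1, alpha_4, alpha_5, alpha_6, alpha_7} form a chain of 5 nodes with a double edge at one end; the terminal node there is the unique short simple root (B_5), and {alpha_2, alpha_3, alpha_8} form a chain of 3 nodes with a double edge at one end; the terminal node there is the unique long simple root (C_3). A semisimple Lie algebra decomposes uniquely as the direct sum of simple ideals, one per connected component of its Dynkin diagram, so g ≅ B_5 ⊕ C_3 (dimension 55 + 21 = 76).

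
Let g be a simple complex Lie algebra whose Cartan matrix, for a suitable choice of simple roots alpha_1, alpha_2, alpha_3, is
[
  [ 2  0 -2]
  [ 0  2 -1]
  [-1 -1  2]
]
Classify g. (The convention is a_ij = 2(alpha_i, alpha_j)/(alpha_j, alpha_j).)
The matrix has rank 3 with 2's on the diagonal. Reading the off-diagonal entries as Dynkin edges (a single edge where a_ij = a_ji = -1; a double or triple edge where a_ij * a_ji = 2 or 3), the diagram is a chain of 3 nodes with a double edge at one end; the terminal node there is the unique long simple root (C_3). One simple-root ordering that puts it in standard form is (alpha_2, alpha_3, alpha_1). So the algebra is type C_3, i.e. sp(6).

C3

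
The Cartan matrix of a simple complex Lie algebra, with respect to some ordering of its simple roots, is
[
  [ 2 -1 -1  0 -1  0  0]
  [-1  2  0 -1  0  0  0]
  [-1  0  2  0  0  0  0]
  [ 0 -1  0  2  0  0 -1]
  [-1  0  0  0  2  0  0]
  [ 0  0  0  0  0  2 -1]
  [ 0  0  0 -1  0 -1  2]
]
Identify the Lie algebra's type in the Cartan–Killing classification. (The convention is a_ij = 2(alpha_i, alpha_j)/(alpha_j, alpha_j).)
D_7 (so(14))

The matrix has rank 7 with 2's on the diagonal. Reading the off-diagonal entries as Dynkin edges (a single edge where a_ij = a_ji = -1; a double or triple edge where a_ij * a_ji = 2 or 3), the diagram is a chain of 5 nodes with a fork of two nodes at one end (D_7). One simple-root ordering that puts it in standard form is (alpha_6, alpha_7, alpha_4, alpha_2, alpha_1, alpha_5, alpha_3). So the algebra is type D_7, i.e. so(14).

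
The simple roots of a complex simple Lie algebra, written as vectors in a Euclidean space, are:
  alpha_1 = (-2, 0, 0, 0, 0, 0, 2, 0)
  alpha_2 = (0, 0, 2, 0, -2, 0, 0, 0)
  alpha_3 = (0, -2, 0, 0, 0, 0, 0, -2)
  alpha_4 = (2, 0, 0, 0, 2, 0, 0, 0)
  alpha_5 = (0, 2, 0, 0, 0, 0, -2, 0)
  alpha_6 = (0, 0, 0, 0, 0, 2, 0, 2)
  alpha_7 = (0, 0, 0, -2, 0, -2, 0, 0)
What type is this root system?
Compute the Cartan integers a_ij = 2(alpha_i, alpha_j)/(alpha_j, alpha_j); the resulting 7x7 Cartan matrix is
[[2, 0, 0, -1, -1, 0, 0], [0, 2, 0, -1, 0, 0, 0], [0, 0, 2, 0, -1, -1, 0], [-1, -1, 0, 2, 0, 0, 0], [-1, 0, -1, 0, 2, 0, 0], [0, 0, -1, 0, 0, 2, -1], [0, 0, 0, 0, 0, -1, 2]].
All simple roots have the same length, so the diagram is simply laced. The associated Dynkin diagram is a chain of 7 nodes with single edges (A_7), so the type is A_7 (the algebra sl(8)).

type A_7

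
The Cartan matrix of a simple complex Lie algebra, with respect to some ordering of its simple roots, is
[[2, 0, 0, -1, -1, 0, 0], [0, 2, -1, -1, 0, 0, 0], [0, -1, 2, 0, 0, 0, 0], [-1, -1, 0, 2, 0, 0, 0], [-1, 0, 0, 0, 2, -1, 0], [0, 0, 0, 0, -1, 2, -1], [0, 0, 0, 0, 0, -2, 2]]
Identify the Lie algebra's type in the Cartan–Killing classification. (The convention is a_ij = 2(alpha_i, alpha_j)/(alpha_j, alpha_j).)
C7

The matrix has rank 7 with 2's on the diagonal. Reading the off-diagonal entries as Dynkin edges (a single edge where a_ij = a_ji = -1; a double or triple edge where a_ij * a_ji = 2 or 3), the diagram is a chain of 7 nodes with a double edge at one end; the terminal node there is the unique long simple root (C_7). One simple-root ordering that puts it in standard form is (alpha_3, alpha_2, alpha_4, alpha_1, alpha_5, alpha_6, alpha_7). So the algebra is type C_7, i.e. sp(14).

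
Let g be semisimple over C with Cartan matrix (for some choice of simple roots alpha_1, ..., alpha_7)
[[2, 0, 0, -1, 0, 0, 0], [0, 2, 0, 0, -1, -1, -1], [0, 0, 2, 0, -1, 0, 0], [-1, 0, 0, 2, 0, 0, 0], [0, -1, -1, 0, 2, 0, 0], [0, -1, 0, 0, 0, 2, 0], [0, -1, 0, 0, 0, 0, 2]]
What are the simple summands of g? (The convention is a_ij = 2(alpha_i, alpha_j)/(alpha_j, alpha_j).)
A_2 (sl(3)) ⊕ D_5 (so(10))

The diagram associated to this matrix has two connected components: the simple roots {alpha_1, alpha_4} form a chain of 2 nodes with single edges (A_2), and {alpha_2, alpha_3, alpha_5, alpha_6, alpha_7} form a chain of 3 nodes with a fork of two nodes at one end (D_5). A semisimple Lie algebra decomposes uniquely as the direct sum of simple ideals, one per connected component of its Dynkin diagram, so g ≅ A_2 ⊕ D_5 (dimension 8 + 45 = 53).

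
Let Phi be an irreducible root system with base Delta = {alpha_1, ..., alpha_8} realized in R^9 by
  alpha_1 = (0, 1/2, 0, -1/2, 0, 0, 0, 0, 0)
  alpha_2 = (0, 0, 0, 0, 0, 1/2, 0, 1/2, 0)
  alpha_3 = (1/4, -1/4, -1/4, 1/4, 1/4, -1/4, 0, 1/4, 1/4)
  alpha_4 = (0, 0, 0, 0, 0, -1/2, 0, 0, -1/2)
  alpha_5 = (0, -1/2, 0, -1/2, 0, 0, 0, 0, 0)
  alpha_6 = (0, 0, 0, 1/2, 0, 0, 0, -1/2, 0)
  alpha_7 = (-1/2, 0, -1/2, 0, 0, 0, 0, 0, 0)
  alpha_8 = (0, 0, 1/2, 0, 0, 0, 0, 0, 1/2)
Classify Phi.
E_8

Compute the Cartan integers a_ij = 2(alpha_i, alpha_j)/(alpha_j, alpha_j); the resulting 8x8 Cartan matrix is
[[2, 0, -1, 0, 0, -1, 0, 0], [0, 2, 0, -1, 0, -1, 0, 0], [-1, 0, 2, 0, 0, 0, 0, 0], [0, -1, 0, 2, 0, 0, 0, -1], [0, 0, 0, 0, 2, -1, 0, 0], [-1, -1, 0, 0, -1, 2, 0, 0], [0, 0, 0, 0, 0, 0, 2, -1], [0, 0, 0, -1, 0, 0, -1, 2]].
All simple roots have the same length, so the diagram is simply laced. The associated Dynkin diagram is a chain of 7 nodes with one extra node attached to the third node from one end (E_8), so the type is E_8.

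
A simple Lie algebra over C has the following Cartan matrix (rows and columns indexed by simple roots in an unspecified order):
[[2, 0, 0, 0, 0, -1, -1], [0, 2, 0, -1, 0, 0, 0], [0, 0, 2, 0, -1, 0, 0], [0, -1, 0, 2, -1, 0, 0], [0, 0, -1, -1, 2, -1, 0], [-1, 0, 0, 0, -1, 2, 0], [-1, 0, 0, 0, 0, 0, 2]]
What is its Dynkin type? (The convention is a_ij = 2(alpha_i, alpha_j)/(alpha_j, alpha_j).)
type E_7

The matrix has rank 7 with 2's on the diagonal. Reading the off-diagonal entries as Dynkin edges (a single edge where a_ij = a_ji = -1; a double or triple edge where a_ij * a_ji = 2 or 3), the diagram is a chain of 6 nodes with one extra node attached to the third node from one end (E_7). One simple-root ordering that puts it in standard form is (alpha_2, alpha_3, alpha_4, alpha_5, alpha_6, alpha_1, alpha_7). So the algebra is type E_7.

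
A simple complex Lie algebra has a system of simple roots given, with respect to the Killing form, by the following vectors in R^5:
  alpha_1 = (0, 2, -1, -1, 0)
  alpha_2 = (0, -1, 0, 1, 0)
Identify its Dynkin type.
Compute the Cartan integers a_ij = 2(alpha_i, alpha_j)/(alpha_j, alpha_j); the resulting 2x2 Cartan matrix is
[[2, -3], [-1, 2]].
The roots have two lengths (squared-length ratio 3:1); the short ones are alpha_{2}. The associated Dynkin diagram is two nodes joined by a triple edge (G_2), so the type is G_2.

G_2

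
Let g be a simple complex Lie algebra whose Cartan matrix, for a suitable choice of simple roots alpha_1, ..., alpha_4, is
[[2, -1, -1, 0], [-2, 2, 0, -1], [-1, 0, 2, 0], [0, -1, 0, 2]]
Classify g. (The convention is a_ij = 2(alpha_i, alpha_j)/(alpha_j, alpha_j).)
The matrix has rank 4 with 2's on the diagonal. Reading the off-diagonal entries as Dynkin edges (a single edge where a_ij = a_ji = -1; a double or triple edge where a_ij * a_ji = 2 or 3), the diagram is a chain of 4 nodes with a double edge between the middle two (F_4). One simple-root ordering that puts it in standard form is (alpha_4, alpha_2, alpha_1, alpha_3). So the algebra is type F_4.

F_4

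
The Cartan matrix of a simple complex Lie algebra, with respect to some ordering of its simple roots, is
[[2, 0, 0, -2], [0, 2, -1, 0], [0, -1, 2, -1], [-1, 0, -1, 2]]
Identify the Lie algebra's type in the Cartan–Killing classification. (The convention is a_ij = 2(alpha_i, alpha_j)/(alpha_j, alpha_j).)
C4

The matrix has rank 4 with 2's on the diagonal. Reading the off-diagonal entries as Dynkin edges (a single edge where a_ij = a_ji = -1; a double or triple edge where a_ij * a_ji = 2 or 3), the diagram is a chain of 4 nodes with a double edge at one end; the terminal node there is the unique long simple root (C_4). One simple-root ordering that puts it in standard form is (alpha_2, alpha_3, alpha_4, alpha_1). So the algebra is type C_4, i.e. sp(8).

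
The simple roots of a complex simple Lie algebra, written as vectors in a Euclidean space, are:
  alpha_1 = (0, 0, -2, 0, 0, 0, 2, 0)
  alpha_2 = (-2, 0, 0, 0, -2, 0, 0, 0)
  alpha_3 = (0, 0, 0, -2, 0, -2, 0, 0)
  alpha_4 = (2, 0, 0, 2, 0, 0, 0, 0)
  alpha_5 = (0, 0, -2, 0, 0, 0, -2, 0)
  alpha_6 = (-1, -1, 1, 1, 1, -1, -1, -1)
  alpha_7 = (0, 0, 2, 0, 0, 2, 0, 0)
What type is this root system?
Compute the Cartan integers a_ij = 2(alpha_i, alpha_j)/(alpha_j, alpha_j); the resulting 7x7 Cartan matrix is
[[2, 0, 0, 0, 0, -1, -1], [0, 2, 0, -1, 0, 0, 0], [0, 0, 2, -1, 0, 0, -1], [0, -1, -1, 2, 0, 0, 0], [0, 0, 0, 0, 2, 0, -1], [-1, 0, 0, 0, 0, 2, 0], [-1, 0, -1, 0, -1, 0, 2]].
All simple roots have the same length, so the diagram is simply laced. The associated Dynkin diagram is a chain of 6 nodes with one extra node attached to the third node from one end (E_7), so the type is E_7.

E_7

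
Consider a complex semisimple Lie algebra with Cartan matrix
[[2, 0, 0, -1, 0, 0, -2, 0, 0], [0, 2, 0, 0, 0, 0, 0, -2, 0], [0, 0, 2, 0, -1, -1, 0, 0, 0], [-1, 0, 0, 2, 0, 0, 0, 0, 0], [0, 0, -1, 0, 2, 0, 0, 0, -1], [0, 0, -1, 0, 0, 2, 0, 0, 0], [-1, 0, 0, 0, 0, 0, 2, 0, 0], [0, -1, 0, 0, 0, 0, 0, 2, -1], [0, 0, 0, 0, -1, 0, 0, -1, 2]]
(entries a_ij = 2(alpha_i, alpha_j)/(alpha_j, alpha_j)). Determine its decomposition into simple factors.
type B_3 ⊕ type C_6

The diagram associated to this matrix has two connected components: the simple roots {alpha_1, alpha_4, alpha_7} form a chain of 3 nodes with a double edge at one end; the terminal node there is the unique short simple root (B_3), and {alpha_2, alpha_3, alpha_5, alpha_6, alpha_8, alpha_9} form a chain of 6 nodes with a double edge at one end; the terminal node there is the unique long simple root (C_6). A semisimple Lie algebra decomposes uniquely as the direct sum of simple ideals, one per connected component of its Dynkin diagram, so g ≅ B_3 ⊕ C_6 (dimension 21 + 78 = 99).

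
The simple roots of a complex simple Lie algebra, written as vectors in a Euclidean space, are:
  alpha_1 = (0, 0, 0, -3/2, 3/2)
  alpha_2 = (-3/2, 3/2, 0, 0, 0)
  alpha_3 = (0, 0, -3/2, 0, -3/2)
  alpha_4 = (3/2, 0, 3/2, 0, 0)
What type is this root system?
Compute the Cartan integers a_ij = 2(alpha_i, alpha_j)/(alpha_j, alpha_j); the resulting 4x4 Cartan matrix is
[[2, 0, -1, 0], [0, 2, 0, -1], [-1, 0, 2, -1], [0, -1, -1, 2]].
All simple roots have the same length, so the diagram is simply laced. The associated Dynkin diagram is a chain of 4 nodes with single edges (A_4), so the type is A_4 (the algebra sl(5)).

type A_4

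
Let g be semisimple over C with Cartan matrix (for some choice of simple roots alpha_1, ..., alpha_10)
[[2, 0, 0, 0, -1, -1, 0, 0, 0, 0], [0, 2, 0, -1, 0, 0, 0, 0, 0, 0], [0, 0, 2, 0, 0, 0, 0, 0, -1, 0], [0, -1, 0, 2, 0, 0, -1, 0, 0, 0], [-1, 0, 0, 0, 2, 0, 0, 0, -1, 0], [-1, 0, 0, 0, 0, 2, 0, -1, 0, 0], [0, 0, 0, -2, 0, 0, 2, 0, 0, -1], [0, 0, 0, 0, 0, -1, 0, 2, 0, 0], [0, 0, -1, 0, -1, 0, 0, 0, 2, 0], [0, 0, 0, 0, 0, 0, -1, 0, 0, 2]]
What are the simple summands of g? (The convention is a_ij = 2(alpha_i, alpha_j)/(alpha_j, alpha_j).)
The diagram associated to this matrix has two connected components: the simple roots {alpha_1, alpha_3, alpha_5, alpha_6, alpha_8, alpha_9} form a chain of 6 nodes with single edges (A_6), and {alpha_2, alpha_4, alpha_7, alpha_10} form a chain of 4 nodes with a double edge between the middle two (F_4). A semisimple Lie algebra decomposes uniquely as the direct sum of simple ideals, one per connected component of its Dynkin diagram, so g ≅ A_6 ⊕ F_4 (dimension 48 + 52 = 100).

A_6 (sl(7)) ⊕ F_4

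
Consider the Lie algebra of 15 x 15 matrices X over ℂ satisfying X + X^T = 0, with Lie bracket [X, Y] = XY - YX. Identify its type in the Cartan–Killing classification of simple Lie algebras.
B_7

This is so(15) with 15 odd, which has dimension 15(15-1)/2 = 105 and rank (15-1)/2 = 7. In the classification of classical Lie algebras, the orthogonal algebra so(2n+1) in an odd number of variables has type B_n; here n = 7, so the Dynkin diagram is a chain of 7 nodes with a double edge at one end; the terminal node there is the unique short simple root (B_7). Hence the type is B_7.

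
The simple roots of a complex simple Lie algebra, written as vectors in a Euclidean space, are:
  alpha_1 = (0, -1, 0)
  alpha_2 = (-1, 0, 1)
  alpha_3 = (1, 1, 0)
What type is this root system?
Compute the Cartan integers a_ij = 2(alpha_i, alpha_j)/(alpha_j, alpha_j); the resulting 3x3 Cartan matrix is
[[2, 0, -1], [0, 2, -1], [-2, -1, 2]].
The roots have two lengths (squared-length ratio 2:1); the short ones are alpha_{1}. The associated Dynkin diagram is a chain of 3 nodes with a double edge at one end; the terminal node there is the unique short simple root (B_3), so the type is B_3 (the algebra so(7)).

type B_3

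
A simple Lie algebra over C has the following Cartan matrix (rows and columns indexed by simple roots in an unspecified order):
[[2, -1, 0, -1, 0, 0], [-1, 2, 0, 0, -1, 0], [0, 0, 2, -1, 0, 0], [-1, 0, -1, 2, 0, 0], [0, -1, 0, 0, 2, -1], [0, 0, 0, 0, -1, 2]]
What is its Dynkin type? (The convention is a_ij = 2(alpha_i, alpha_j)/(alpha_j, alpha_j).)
A6

The matrix has rank 6 with 2's on the diagonal. Reading the off-diagonal entries as Dynkin edges (a single edge where a_ij = a_ji = -1; a double or triple edge where a_ij * a_ji = 2 or 3), the diagram is a chain of 6 nodes with single edges (A_6). One simple-root ordering that puts it in standard form is (alpha_6, alpha_5, alpha_2, alpha_1, alpha_4, alpha_3). So the algebra is type A_6, i.e. sl(7).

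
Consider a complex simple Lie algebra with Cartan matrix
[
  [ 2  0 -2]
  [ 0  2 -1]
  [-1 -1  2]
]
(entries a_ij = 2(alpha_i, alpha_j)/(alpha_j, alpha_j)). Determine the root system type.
C_3 (sp(6))

The matrix has rank 3 with 2's on the diagonal. Reading the off-diagonal entries as Dynkin edges (a single edge where a_ij = a_ji = -1; a double or triple edge where a_ij * a_ji = 2 or 3), the diagram is a chain of 3 nodes with a double edge at one end; the terminal node there is the unique long simple root (C_3). One simple-root ordering that puts it in standard form is (alpha_2, alpha_3, alpha_1). So the algebra is type C_3, i.e. sp(6).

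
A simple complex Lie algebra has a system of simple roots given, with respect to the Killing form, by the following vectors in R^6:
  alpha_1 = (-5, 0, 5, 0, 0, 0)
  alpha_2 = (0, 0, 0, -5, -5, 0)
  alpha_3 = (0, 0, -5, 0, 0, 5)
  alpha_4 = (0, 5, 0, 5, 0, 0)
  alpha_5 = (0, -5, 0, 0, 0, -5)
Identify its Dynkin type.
type A_5

Compute the Cartan integers a_ij = 2(alpha_i, alpha_j)/(alpha_j, alpha_j); the resulting 5x5 Cartan matrix is
[[2, 0, -1, 0, 0], [0, 2, 0, -1, 0], [-1, 0, 2, 0, -1], [0, -1, 0, 2, -1], [0, 0, -1, -1, 2]].
All simple roots have the same length, so the diagram is simply laced. The associated Dynkin diagram is a chain of 5 nodes with single edges (A_5), so the type is A_5 (the algebra sl(6)).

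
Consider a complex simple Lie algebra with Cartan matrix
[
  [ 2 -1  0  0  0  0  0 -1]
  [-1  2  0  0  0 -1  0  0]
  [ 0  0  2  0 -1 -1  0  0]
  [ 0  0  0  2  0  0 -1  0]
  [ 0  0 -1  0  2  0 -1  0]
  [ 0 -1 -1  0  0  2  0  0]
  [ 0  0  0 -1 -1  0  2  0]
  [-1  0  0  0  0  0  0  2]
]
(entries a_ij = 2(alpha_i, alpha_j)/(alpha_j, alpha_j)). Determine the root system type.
The matrix has rank 8 with 2's on the diagonal. Reading the off-diagonal entries as Dynkin edges (a single edge where a_ij = a_ji = -1; a double or triple edge where a_ij * a_ji = 2 or 3), the diagram is a chain of 8 nodes with single edges (A_8). One simple-root ordering that puts it in standard form is (alpha_4, alpha_7, alpha_5, alpha_3, alpha_6, alpha_2, alpha_1, alpha_8). So the algebra is type A_8, i.e. sl(9).

A8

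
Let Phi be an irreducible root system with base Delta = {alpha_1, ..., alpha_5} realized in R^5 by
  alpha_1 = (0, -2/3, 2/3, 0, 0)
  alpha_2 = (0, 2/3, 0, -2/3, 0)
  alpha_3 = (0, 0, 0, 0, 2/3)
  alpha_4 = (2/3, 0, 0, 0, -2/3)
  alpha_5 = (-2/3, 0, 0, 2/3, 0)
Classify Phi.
Compute the Cartan integers a_ij = 2(alpha_i, alpha_j)/(alpha_j, alpha_j); the resulting 5x5 Cartan matrix is
[[2, -1, 0, 0, 0], [-1, 2, 0, 0, -1], [0, 0, 2, -1, 0], [0, 0, -2, 2, -1], [0, -1, 0, -1, 2]].
The roots have two lengths (squared-length ratio 2:1); the short ones are alpha_{3}. The associated Dynkin diagram is a chain of 5 nodes with a double edge at one end; the terminal node there is the unique short simple root (B_5), so the type is B_5 (the algebra so(11)).

B_5 (so(11))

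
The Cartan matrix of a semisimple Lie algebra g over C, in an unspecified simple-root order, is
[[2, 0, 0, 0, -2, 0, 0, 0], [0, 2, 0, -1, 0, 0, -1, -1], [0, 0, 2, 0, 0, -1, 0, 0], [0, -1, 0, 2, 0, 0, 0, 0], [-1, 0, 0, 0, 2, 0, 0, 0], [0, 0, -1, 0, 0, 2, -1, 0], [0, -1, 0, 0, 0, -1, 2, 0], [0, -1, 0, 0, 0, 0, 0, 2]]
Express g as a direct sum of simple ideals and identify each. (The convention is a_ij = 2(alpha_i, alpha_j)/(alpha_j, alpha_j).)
The diagram associated to this matrix has two connected components: the simple roots {alpha_1, alpha_5} form a chain of 2 nodes with a double edge at one end; the terminal node there is the unique short simple root (B_2), and {alpha_2, alpha_3, alpha_4, alpha_6, alpha_7, alpha_8} form a chain of 4 nodes with a fork of two nodes at one end (D_6). A semisimple Lie algebra decomposes uniquely as the direct sum of simple ideals, one per connected component of its Dynkin diagram, so g ≅ B_2 ⊕ D_6 (dimension 10 + 66 = 76).

B_2 ⊕ D_6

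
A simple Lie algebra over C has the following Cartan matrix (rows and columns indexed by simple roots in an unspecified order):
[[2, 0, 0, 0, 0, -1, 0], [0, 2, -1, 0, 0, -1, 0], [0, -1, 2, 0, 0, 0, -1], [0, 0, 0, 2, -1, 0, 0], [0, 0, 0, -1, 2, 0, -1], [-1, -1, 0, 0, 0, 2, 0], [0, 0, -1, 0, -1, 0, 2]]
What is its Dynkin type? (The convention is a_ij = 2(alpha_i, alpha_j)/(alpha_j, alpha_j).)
A7

The matrix has rank 7 with 2's on the diagonal. Reading the off-diagonal entries as Dynkin edges (a single edge where a_ij = a_ji = -1; a double or triple edge where a_ij * a_ji = 2 or 3), the diagram is a chain of 7 nodes with single edges (A_7). One simple-root ordering that puts it in standard form is (alpha_4, alpha_5, alpha_7, alpha_3, alpha_2, alpha_6, alpha_1). So the algebra is type A_7, i.e. sl(8).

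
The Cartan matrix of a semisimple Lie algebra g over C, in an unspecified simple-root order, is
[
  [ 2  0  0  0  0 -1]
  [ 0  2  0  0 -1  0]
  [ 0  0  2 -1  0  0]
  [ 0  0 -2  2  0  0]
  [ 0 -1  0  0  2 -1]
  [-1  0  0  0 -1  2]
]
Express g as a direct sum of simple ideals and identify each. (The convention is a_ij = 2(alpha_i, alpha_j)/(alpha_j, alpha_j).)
The diagram associated to this matrix has two connected components: the simple roots {alpha_1, alpha_2, alpha_5, alpha_6} form a chain of 4 nodes with single edges (A_4), and {alpha_3, alpha_4} form a chain of 2 nodes with a double edge at one end; the terminal node there is the unique short simple root (B_2). A semisimple Lie algebra decomposes uniquely as the direct sum of simple ideals, one per connected component of its Dynkin diagram, so g ≅ A_4 ⊕ B_2 (dimension 24 + 10 = 34).

A_4 (sl(5)) ⊕ B_2 (so(5))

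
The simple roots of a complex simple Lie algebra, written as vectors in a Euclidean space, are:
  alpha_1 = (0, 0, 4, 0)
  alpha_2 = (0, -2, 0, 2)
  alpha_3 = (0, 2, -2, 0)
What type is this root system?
C_3 (sp(6))

Compute the Cartan integers a_ij = 2(alpha_i, alpha_j)/(alpha_j, alpha_j); the resulting 3x3 Cartan matrix is
[[2, 0, -2], [0, 2, -1], [-1, -1, 2]].
The roots have two lengths (squared-length ratio 2:1); the short ones are alpha_{2,3}. The associated Dynkin diagram is a chain of 3 nodes with a double edge at one end; the terminal node there is the unique long simple root (C_3), so the type is C_3 (the algebra sp(6)).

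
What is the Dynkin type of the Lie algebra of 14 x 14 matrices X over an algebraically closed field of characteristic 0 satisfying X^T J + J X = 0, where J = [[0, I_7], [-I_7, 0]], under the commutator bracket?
C_7

This is sp(14), which has dimension 14(14+1)/2 = 105 and rank 14/2 = 7. In the classification of classical Lie algebras, the symplectic algebra sp(2n) has type C_n; here n = 7, so the Dynkin diagram is a chain of 7 nodes with a double edge at one end; the terminal node there is the unique long simple root (C_7). Hence the type is C_7.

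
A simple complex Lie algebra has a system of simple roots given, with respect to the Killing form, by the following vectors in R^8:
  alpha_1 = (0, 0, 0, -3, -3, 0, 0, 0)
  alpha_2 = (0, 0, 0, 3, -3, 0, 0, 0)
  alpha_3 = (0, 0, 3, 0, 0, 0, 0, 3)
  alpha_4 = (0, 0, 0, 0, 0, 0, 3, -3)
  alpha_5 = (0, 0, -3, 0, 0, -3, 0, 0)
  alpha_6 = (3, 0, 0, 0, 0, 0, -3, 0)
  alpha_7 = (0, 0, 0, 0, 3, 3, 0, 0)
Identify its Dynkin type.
D7

Compute the Cartan integers a_ij = 2(alpha_i, alpha_j)/(alpha_j, alpha_j); the resulting 7x7 Cartan matrix is
[[2, 0, 0, 0, 0, 0, -1], [0, 2, 0, 0, 0, 0, -1], [0, 0, 2, -1, -1, 0, 0], [0, 0, -1, 2, 0, -1, 0], [0, 0, -1, 0, 2, 0, -1], [0, 0, 0, -1, 0, 2, 0], [-1, -1, 0, 0, -1, 0, 2]].
All simple roots have the same length, so the diagram is simply laced. The associated Dynkin diagram is a chain of 5 nodes with a fork of two nodes at one end (D_7), so the type is D_7 (the algebra so(14)).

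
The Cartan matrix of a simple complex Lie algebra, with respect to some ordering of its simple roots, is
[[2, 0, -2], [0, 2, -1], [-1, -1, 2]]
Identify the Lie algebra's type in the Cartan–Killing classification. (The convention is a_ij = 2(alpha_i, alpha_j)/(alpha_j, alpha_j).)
The matrix has rank 3 with 2's on the diagonal. Reading the off-diagonal entries as Dynkin edges (a single edge where a_ij = a_ji = -1; a double or triple edge where a_ij * a_ji = 2 or 3), the diagram is a chain of 3 nodes with a double edge at one end; the terminal node there is the unique long simple root (C_3). One simple-root ordering that puts it in standard form is (alpha_2, alpha_3, alpha_1). So the algebra is type C_3, i.e. sp(6).

C_3 (sp(6))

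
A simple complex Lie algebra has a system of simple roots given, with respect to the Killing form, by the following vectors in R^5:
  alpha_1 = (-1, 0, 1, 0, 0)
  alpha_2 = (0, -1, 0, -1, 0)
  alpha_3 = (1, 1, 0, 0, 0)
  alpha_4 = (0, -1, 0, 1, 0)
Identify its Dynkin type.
D4

Compute the Cartan integers a_ij = 2(alpha_i, alpha_j)/(alpha_j, alpha_j); the resulting 4x4 Cartan matrix is
[[2, 0, -1, 0], [0, 2, -1, 0], [-1, -1, 2, -1], [0, 0, -1, 2]].
All simple roots have the same length, so the diagram is simply laced. The associated Dynkin diagram is a chain of 2 nodes with a fork of two nodes at one end (D_4), so the type is D_4 (the algebra so(8)).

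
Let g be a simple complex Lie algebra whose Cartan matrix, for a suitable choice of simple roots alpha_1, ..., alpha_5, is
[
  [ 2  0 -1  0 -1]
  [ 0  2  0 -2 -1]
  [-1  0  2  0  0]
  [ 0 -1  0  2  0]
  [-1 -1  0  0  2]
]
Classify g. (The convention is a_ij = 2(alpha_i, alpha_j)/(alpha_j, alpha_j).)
B_5 (so(11))

The matrix has rank 5 with 2's on the diagonal. Reading the off-diagonal entries as Dynkin edges (a single edge where a_ij = a_ji = -1; a double or triple edge where a_ij * a_ji = 2 or 3), the diagram is a chain of 5 nodes with a double edge at one end; the terminal node there is the unique short simple root (B_5). One simple-root ordering that puts it in standard form is (alpha_3, alpha_1, alpha_5, alpha_2, alpha_4). So the algebra is type B_5, i.e. so(11).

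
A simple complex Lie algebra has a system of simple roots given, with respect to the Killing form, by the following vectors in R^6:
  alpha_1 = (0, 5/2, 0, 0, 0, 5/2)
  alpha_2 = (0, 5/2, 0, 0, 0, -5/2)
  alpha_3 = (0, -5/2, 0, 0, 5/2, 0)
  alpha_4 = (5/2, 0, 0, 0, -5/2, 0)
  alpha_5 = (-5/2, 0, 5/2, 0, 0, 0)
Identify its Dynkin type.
D_5

Compute the Cartan integers a_ij = 2(alpha_i, alpha_j)/(alpha_j, alpha_j); the resulting 5x5 Cartan matrix is
[[2, 0, -1, 0, 0], [0, 2, -1, 0, 0], [-1, -1, 2, -1, 0], [0, 0, -1, 2, -1], [0, 0, 0, -1, 2]].
All simple roots have the same length, so the diagram is simply laced. The associated Dynkin diagram is a chain of 3 nodes with a fork of two nodes at one end (D_5), so the type is D_5 (the algebra so(10)).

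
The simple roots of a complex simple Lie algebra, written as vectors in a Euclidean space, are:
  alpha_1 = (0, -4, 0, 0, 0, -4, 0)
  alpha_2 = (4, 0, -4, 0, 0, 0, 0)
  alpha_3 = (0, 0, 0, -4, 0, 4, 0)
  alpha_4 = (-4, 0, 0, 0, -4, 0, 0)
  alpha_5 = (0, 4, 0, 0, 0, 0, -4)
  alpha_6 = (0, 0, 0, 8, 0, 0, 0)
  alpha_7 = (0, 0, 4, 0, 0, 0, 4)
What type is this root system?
type C_7

Compute the Cartan integers a_ij = 2(alpha_i, alpha_j)/(alpha_j, alpha_j); the resulting 7x7 Cartan matrix is
[[2, 0, -1, 0, -1, 0, 0], [0, 2, 0, -1, 0, 0, -1], [-1, 0, 2, 0, 0, -1, 0], [0, -1, 0, 2, 0, 0, 0], [-1, 0, 0, 0, 2, 0, -1], [0, 0, -2, 0, 0, 2, 0], [0, -1, 0, 0, -1, 0, 2]].
The roots have two lengths (squared-length ratio 2:1); the short ones are alpha_{1,2,3,4,5,7}. The associated Dynkin diagram is a chain of 7 nodes with a double edge at one end; the terminal node there is the unique long simple root (C_7), so the type is C_7 (the algebra sp(14)).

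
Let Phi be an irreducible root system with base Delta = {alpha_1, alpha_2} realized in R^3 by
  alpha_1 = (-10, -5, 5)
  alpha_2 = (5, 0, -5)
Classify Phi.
Compute the Cartan integers a_ij = 2(alpha_i, alpha_j)/(alpha_j, alpha_j); the resulting 2x2 Cartan matrix is
[[2, -3], [-1, 2]].
The roots have two lengths (squared-length ratio 3:1); the short ones are alpha_{2}. The associated Dynkin diagram is two nodes joined by a triple edge (G_2), so the type is G_2.

G_2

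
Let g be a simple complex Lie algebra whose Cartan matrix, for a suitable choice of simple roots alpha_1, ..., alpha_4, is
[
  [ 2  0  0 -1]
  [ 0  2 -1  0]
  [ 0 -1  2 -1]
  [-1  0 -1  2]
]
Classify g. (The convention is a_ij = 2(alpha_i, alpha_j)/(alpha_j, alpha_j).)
A_4 (sl(5))

The matrix has rank 4 with 2's on the diagonal. Reading the off-diagonal entries as Dynkin edges (a single edge where a_ij = a_ji = -1; a double or triple edge where a_ij * a_ji = 2 or 3), the diagram is a chain of 4 nodes with single edges (A_4). One simple-root ordering that puts it in standard form is (alpha_1, alpha_4, alpha_3, alpha_2). So the algebra is type A_4, i.e. sl(5).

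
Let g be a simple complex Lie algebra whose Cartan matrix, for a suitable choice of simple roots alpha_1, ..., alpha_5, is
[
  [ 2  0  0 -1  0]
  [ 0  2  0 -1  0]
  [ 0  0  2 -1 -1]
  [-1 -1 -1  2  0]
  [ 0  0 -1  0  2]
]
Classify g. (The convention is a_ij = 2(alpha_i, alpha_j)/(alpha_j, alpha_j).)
D_5 (so(10))

The matrix has rank 5 with 2's on the diagonal. Reading the off-diagonal entries as Dynkin edges (a single edge where a_ij = a_ji = -1; a double or triple edge where a_ij * a_ji = 2 or 3), the diagram is a chain of 3 nodes with a fork of two nodes at one end (D_5). One simple-root ordering that puts it in standard form is (alpha_5, alpha_3, alpha_4, alpha_2, alpha_1). So the algebra is type D_5, i.e. so(10).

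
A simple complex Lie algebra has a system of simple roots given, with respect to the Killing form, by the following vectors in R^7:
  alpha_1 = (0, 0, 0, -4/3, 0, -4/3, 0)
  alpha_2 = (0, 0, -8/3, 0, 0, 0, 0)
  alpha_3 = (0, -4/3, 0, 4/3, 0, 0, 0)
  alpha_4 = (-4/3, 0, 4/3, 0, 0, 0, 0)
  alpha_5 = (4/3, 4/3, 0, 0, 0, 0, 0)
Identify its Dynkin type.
Compute the Cartan integers a_ij = 2(alpha_i, alpha_j)/(alpha_j, alpha_j); the resulting 5x5 Cartan matrix is
[[2, 0, -1, 0, 0], [0, 2, 0, -2, 0], [-1, 0, 2, 0, -1], [0, -1, 0, 2, -1], [0, 0, -1, -1, 2]].
The roots have two lengths (squared-length ratio 2:1); the short ones are alpha_{1,3,4,5}. The associated Dynkin diagram is a chain of 5 nodes with a double edge at one end; the terminal node there is the unique long simple root (C_5), so the type is C_5 (the algebra sp(10)).

C_5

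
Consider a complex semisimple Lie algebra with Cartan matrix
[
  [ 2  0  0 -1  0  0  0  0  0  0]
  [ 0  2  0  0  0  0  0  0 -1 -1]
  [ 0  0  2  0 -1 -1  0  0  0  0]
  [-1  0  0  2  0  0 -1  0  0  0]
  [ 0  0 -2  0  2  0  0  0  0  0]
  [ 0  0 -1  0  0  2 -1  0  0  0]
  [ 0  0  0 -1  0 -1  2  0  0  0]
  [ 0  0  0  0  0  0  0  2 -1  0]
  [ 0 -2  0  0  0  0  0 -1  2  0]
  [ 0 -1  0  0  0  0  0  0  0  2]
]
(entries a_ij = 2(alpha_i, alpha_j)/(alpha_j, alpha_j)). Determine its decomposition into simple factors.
The diagram associated to this matrix has two connected components: the simple roots {alpha_1, alpha_3, alpha_4, alpha_5, alpha_6, alpha_7} form a chain of 6 nodes with a double edge at one end; the terminal node there is the unique long simple root (C_6), and {alpha_2, alpha_8, alpha_9, alpha_10} form a chain of 4 nodes with a double edge between the middle two (F_4). A semisimple Lie algebra decomposes uniquely as the direct sum of simple ideals, one per connected component of its Dynkin diagram, so g ≅ C_6 ⊕ F_4 (dimension 78 + 52 = 130).

C_6 (sp(12)) ⊕ F_4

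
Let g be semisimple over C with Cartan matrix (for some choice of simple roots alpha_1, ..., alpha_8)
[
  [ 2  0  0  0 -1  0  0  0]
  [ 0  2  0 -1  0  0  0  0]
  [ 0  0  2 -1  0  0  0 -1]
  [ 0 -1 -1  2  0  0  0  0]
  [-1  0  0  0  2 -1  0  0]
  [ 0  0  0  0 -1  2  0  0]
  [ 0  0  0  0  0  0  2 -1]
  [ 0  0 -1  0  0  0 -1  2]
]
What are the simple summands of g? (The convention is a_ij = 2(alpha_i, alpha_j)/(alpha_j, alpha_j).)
The diagram associated to this matrix has two connected components: the simple roots {alpha_1, alpha_5, alpha_6} form a chain of 3 nodes with single edges (A_3), and {alpha_2, alpha_3, alpha_4, alpha_7, alpha_8} form a chain of 5 nodes with single edges (A_5). A semisimple Lie algebra decomposes uniquely as the direct sum of simple ideals, one per connected component of its Dynkin diagram, so g ≅ A_3 ⊕ A_5 (dimension 15 + 35 = 50).

A_3 (sl(4)) + A_5 (sl(6))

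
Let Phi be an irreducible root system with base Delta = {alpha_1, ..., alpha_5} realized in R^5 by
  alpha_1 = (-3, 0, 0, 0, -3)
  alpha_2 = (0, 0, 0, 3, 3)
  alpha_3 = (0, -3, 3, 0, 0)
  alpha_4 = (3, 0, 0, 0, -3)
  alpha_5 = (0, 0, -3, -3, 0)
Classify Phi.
Compute the Cartan integers a_ij = 2(alpha_i, alpha_j)/(alpha_j, alpha_j); the resulting 5x5 Cartan matrix is
[[2, -1, 0, 0, 0], [-1, 2, 0, -1, -1], [0, 0, 2, 0, -1], [0, -1, 0, 2, 0], [0, -1, -1, 0, 2]].
All simple roots have the same length, so the diagram is simply laced. The associated Dynkin diagram is a chain of 3 nodes with a fork of two nodes at one end (D_5), so the type is D_5 (the algebra so(10)).

type D_5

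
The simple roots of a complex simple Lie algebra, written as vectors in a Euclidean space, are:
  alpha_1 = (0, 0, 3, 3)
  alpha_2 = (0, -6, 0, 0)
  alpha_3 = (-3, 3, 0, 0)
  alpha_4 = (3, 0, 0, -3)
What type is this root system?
C4

Compute the Cartan integers a_ij = 2(alpha_i, alpha_j)/(alpha_j, alpha_j); the resulting 4x4 Cartan matrix is
[[2, 0, 0, -1], [0, 2, -2, 0], [0, -1, 2, -1], [-1, 0, -1, 2]].
The roots have two lengths (squared-length ratio 2:1); the short ones are alpha_{1,3,4}. The associated Dynkin diagram is a chain of 4 nodes with a double edge at one end; the terminal node there is the unique long simple root (C_4), so the type is C_4 (the algebra sp(8)).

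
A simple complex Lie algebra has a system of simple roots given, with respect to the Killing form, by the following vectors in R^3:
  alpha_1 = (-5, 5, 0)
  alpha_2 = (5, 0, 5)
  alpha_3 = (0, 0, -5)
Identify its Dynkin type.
Compute the Cartan integers a_ij = 2(alpha_i, alpha_j)/(alpha_j, alpha_j); the resulting 3x3 Cartan matrix is
[[2, -1, 0], [-1, 2, -2], [0, -1, 2]].
The roots have two lengths (squared-length ratio 2:1); the short ones are alpha_{3}. The associated Dynkin diagram is a chain of 3 nodes with a double edge at one end; the terminal node there is the unique short simple root (B_3), so the type is B_3 (the algebra so(7)).

type B_3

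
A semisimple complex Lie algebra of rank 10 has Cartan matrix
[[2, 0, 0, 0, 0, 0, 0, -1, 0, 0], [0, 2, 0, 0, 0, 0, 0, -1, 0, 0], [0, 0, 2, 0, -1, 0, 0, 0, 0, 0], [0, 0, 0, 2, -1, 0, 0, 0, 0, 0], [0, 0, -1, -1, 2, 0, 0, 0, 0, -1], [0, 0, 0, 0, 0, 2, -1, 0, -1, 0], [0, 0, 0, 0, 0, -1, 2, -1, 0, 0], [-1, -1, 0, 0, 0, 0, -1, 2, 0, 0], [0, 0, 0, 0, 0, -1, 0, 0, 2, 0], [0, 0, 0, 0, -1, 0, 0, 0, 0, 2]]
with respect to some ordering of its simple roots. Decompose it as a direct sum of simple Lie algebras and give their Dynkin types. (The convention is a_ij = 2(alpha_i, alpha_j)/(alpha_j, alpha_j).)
D4 + D6

The diagram associated to this matrix has two connected components: the simple roots {alpha_3, alpha_4, alpha_5, alpha_10} form a chain of 2 nodes with a fork of two nodes at one end (D_4), and {alpha_1, alpha_2, alpha_6, alpha_7, alpha_8, alpha_9} form a chain of 4 nodes with a fork of two nodes at one end (D_6). A semisimple Lie algebra decomposes uniquely as the direct sum of simple ideals, one per connected component of its Dynkin diagram, so g ≅ D_4 ⊕ D_6 (dimension 28 + 66 = 94).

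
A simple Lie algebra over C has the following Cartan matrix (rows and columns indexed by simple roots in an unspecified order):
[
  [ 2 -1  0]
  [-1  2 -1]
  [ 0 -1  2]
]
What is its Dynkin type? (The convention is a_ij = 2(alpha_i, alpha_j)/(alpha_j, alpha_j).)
The matrix has rank 3 with 2's on the diagonal. Reading the off-diagonal entries as Dynkin edges (a single edge where a_ij = a_ji = -1; a double or triple edge where a_ij * a_ji = 2 or 3), the diagram is a chain of 3 nodes with single edges (A_3). One simple-root ordering that puts it in standard form is (alpha_3, alpha_2, alpha_1). So the algebra is type A_3, i.e. sl(4).

A_3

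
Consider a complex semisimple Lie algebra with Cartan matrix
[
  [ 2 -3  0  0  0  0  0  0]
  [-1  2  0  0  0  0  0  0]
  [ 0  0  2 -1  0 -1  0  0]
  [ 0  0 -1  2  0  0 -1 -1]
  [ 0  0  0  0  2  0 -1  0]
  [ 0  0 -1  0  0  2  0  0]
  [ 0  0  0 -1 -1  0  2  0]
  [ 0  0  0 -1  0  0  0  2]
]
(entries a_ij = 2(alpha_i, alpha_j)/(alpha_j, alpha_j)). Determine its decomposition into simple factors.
The diagram associated to this matrix has two connected components: the simple roots {alpha_3, alpha_4, alpha_5, alpha_6, alpha_7, alpha_8} form a chain of 5 nodes with one extra node attached to the third node from one end (E_6), and {alpha_1, alpha_2} form two nodes joined by a triple edge (G_2). A semisimple Lie algebra decomposes uniquely as the direct sum of simple ideals, one per connected component of its Dynkin diagram, so g ≅ E_6 ⊕ G_2 (dimension 78 + 14 = 92).

E6 ⊕ G2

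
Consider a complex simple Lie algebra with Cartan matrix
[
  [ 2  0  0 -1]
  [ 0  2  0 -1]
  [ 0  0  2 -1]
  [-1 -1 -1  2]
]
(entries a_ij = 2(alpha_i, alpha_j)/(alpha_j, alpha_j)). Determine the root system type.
type D_4

The matrix has rank 4 with 2's on the diagonal. Reading the off-diagonal entries as Dynkin edges (a single edge where a_ij = a_ji = -1; a double or triple edge where a_ij * a_ji = 2 or 3), the diagram is a chain of 2 nodes with a fork of two nodes at one end (D_4). One simple-root ordering that puts it in standard form is (alpha_3, alpha_4, alpha_1, alpha_2). So the algebra is type D_4, i.e. so(8).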